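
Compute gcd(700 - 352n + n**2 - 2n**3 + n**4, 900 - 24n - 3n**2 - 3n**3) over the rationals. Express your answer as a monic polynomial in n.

By polynomial division,
  n**4 - 2n**3 + n**2 - 352n + 700 = (-(1/3)n + 1)(-3n**3 - 3n**2 - 24n + 900) + (-4n**2 - 28n - 200)
  -3n**3 - 3n**2 - 24n + 900 = ((3/4)n - 9/2)(-4n**2 - 28n - 200) + (0)
Last nonzero remainder: -4n**2 - 28n - 200. Dividing through by -4 gives the monic gcd n**2 + 7n + 50.

50 + 7n + n**2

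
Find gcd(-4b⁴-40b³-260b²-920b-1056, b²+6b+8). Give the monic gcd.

b²+6b+8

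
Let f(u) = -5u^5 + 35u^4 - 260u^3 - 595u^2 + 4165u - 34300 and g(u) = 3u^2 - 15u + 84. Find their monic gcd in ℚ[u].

u^2 - 5u + 28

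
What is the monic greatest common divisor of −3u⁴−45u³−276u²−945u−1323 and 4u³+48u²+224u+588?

u³+12u²+56u+147

Repeated division with remainder:
  −3u⁴−45u³−276u²−945u−1323 = (−(3/4)u−9/4)(4u³+48u²+224u+588) + (0)
Last nonzero remainder: 4u³+48u²+224u+588. Dividing through by 4 gives the monic gcd u³+12u²+56u+147.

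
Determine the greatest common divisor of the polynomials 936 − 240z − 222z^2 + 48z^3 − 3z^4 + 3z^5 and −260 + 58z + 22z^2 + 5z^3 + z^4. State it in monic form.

−52 + 22z + z^3

Apply the Euclidean algorithm:
  3z^5 − 3z^4 + 48z^3 − 222z^2 − 240z + 936 = (3z − 18)(z^4 + 5z^3 + 22z^2 + 58z − 260) + (72z^3 + 1584z − 3744)
  z^4 + 5z^3 + 22z^2 + 58z − 260 = ((1/72)z + 5/72)(72z^3 + 1584z − 3744) + (0)
Last nonzero remainder: 72z^3 + 1584z − 3744. Dividing through by 72 gives the monic gcd z^3 + 22z − 52.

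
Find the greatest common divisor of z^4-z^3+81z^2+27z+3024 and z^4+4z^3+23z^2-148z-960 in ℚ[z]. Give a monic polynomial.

z^2+5z+48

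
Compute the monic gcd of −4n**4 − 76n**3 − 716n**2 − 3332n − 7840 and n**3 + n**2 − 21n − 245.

By polynomial division,
  −4n**4 − 76n**3 − 716n**2 − 3332n − 7840 = (−4n − 72)(n**3 + n**2 − 21n − 245) + (−728n**2 − 5824n − 25480)
  n**3 + n**2 − 21n − 245 = (−(1/728)n + 1/104)(−728n**2 − 5824n − 25480) + (0)
Last nonzero remainder: −728n**2 − 5824n − 25480. Dividing through by −728 gives the monic gcd n**2 + 8n + 35.

n**2 + 8n + 35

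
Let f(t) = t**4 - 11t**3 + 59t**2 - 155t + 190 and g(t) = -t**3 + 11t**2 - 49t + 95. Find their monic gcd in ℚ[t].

t**2 - 6t + 19

Euclidean algorithm in ℚ[t]:
  t**4 - 11t**3 + 59t**2 - 155t + 190 = (-t)(-t**3 + 11t**2 - 49t + 95) + (10t**2 - 60t + 190)
  -t**3 + 11t**2 - 49t + 95 = (-(1/10)t + 1/2)(10t**2 - 60t + 190) + (0)
Last nonzero remainder: 10t**2 - 60t + 190. Dividing through by 10 gives the monic gcd t**2 - 6t + 19.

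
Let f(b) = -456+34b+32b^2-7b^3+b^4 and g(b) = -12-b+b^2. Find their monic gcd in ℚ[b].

Apply the Euclidean algorithm:
  b^4-7b^3+32b^2+34b-456 = (b^2-6b+38)(b^2-b-12) + (0)
The last nonzero remainder b^2-b-12 is already monic.

-12-b+b^2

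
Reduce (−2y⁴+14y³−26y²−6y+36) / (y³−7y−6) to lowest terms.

(−2y²+10y−12)/(y+2)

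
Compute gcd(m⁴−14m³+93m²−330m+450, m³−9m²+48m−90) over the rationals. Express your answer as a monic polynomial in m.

m³−9m²+48m−90

Repeated division with remainder:
  m⁴−14m³+93m²−330m+450 = (m−5)(m³−9m²+48m−90) + (0)
The last nonzero remainder m³−9m²+48m−90 is already monic.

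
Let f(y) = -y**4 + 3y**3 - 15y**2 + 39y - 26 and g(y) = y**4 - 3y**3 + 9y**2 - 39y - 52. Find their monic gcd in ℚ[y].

Euclidean algorithm in ℚ[y]:
  -y**4 + 3y**3 - 15y**2 + 39y - 26 = (-1)(y**4 - 3y**3 + 9y**2 - 39y - 52) + (-6y**2 - 78)
  y**4 - 3y**3 + 9y**2 - 39y - 52 = (-(1/6)y**2 + (1/2)y + 2/3)(-6y**2 - 78) + (0)
Last nonzero remainder: -6y**2 - 78. Dividing through by -6 gives the monic gcd y**2 + 13.

y**2 + 13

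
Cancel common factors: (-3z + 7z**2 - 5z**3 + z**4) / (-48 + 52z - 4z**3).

(z - z**2)/(16 + 4z)

By polynomial division,
  z**4 - 5z**3 + 7z**2 - 3z = (-(1/4)z + 5/4)(-4z**3 + 52z - 48) + (20z**2 - 80z + 60)
  -4z**3 + 52z - 48 = (-(1/5)z - 4/5)(20z**2 - 80z + 60) + (0)
Last nonzero remainder: 20z**2 - 80z + 60. Dividing through by 20 gives the monic gcd z**2 - 4z + 3.
Cancel z**2 - 4z + 3 from numerator and denominator to get the reduced form.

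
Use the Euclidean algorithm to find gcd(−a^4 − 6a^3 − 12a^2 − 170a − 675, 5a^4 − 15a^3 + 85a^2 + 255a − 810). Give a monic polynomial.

Repeated division with remainder:
  −a^4 − 6a^3 − 12a^2 − 170a − 675 = (−1/5)(5a^4 − 15a^3 + 85a^2 + 255a − 810) + (−9a^3 + 5a^2 − 119a − 837)
  5a^4 − 15a^3 + 85a^2 + 255a − 810 = (−(5/9)a + 110/81)(−9a^3 + 5a^2 − 119a − 837) + ((980/81)a^2 − (3920/81)a + 980/3)
  −9a^3 + 5a^2 − 119a − 837 = (−(729/980)a − 2511/980)((980/81)a^2 − (3920/81)a + 980/3) + (0)
Last nonzero remainder: (980/81)a^2 − (3920/81)a + 980/3. Dividing through by 980/81 gives the monic gcd a^2 − 4a + 27.

a^2 − 4a + 27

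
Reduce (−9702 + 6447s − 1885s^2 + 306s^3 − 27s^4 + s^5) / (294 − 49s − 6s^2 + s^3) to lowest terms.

(−231 + 82s − 14s^2 + s^3)/(7 + s)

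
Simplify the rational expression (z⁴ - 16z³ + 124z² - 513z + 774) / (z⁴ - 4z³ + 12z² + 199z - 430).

(z² - 9z + 18)/(z² + 3z - 10)

Apply the Euclidean algorithm:
  z⁴ - 16z³ + 124z² - 513z + 774 = (z⁴ - 4z³ + 12z² + 199z - 430) + (-12z³ + 112z² - 712z + 1204)
  z⁴ - 4z³ + 12z² + 199z - 430 = (-(1/12)z - 4/9)(-12z³ + 112z² - 712z + 1204) + ((22/9)z² - (154/9)z + 946/9)
  -12z³ + 112z² - 712z + 1204 = (-(54/11)z + 126/11)((22/9)z² - (154/9)z + 946/9) + (0)
Last nonzero remainder: (22/9)z² - (154/9)z + 946/9. Dividing through by 22/9 gives the monic gcd z² - 7z + 43.
Cancel z² - 7z + 43 from numerator and denominator to get the reduced form.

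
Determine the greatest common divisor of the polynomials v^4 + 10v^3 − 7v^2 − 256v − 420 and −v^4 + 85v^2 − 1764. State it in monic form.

By polynomial division,
  v^4 + 10v^3 − 7v^2 − 256v − 420 = (−1)(−v^4 + 85v^2 − 1764) + (10v^3 + 78v^2 − 256v − 2184)
  −v^4 + 85v^2 − 1764 = (−(1/10)v + 39/50)(10v^3 + 78v^2 − 256v − 2184) + (−(36/25)v^2 − (468/25)v − 1512/25)
  10v^3 + 78v^2 − 256v − 2184 = (−(125/18)v + 325/9)(−(36/25)v^2 − (468/25)v − 1512/25) + (0)
Last nonzero remainder: −(36/25)v^2 − (468/25)v − 1512/25. Dividing through by −36/25 gives the monic gcd v^2 + 13v + 42.

v^2 + 13v + 42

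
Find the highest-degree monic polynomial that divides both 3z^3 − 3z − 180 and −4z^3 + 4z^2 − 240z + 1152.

Repeated division with remainder:
  3z^3 − 3z − 180 = (−3/4)(−4z^3 + 4z^2 − 240z + 1152) + (3z^2 − 183z + 684)
  −4z^3 + 4z^2 − 240z + 1152 = (−(4/3)z − 80)(3z^2 − 183z + 684) + (−13968z + 55872)
  3z^2 − 183z + 684 = (−(1/4656)z + 19/1552)(−13968z + 55872) + (0)
Last nonzero remainder: −13968z + 55872. Dividing through by −13968 gives the monic gcd z − 4.

z − 4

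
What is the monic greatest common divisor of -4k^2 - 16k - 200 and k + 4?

Apply the Euclidean algorithm:
  -4k^2 - 16k - 200 = (-4k)(k + 4) + (-200)
  k + 4 = (-(1/200)k - 1/50)(-200) + (0)
The last nonzero remainder is the constant -200, so the polynomials are coprime and gcd = 1.

1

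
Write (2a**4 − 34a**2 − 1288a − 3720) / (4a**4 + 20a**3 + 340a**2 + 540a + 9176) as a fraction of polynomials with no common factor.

(a**2 − 7a − 30)/(2a**2 − 4a + 74)

Euclidean algorithm in ℚ[a]:
  2a**4 − 34a**2 − 1288a − 3720 = (1/2)(4a**4 + 20a**3 + 340a**2 + 540a + 9176) + (−10a**3 − 204a**2 − 1558a − 8308)
  4a**4 + 20a**3 + 340a**2 + 540a + 9176 = (−(2/5)a + 154/25)(−10a**3 − 204a**2 − 1558a − 8308) + ((24336/25)a**2 + (170352/25)a + 1508832/25)
  −10a**3 − 204a**2 − 1558a − 8308 = (−(125/12168)a − 1675/12168)((24336/25)a**2 + (170352/25)a + 1508832/25) + (0)
Last nonzero remainder: (24336/25)a**2 + (170352/25)a + 1508832/25. Dividing through by 24336/25 gives the monic gcd a**2 + 7a + 62.
Cancel a**2 + 7a + 62 from numerator and denominator to get the reduced form.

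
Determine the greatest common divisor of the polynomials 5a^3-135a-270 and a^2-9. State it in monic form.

a+3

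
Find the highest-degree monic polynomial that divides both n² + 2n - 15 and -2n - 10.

Euclidean algorithm in ℚ[n]:
  n² + 2n - 15 = (-(1/2)n + 3/2)(-2n - 10) + (0)
Last nonzero remainder: -2n - 10. Dividing through by -2 gives the monic gcd n + 5.

n + 5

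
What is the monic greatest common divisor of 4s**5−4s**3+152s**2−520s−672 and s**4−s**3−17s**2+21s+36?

s**3+2s**2−11s−12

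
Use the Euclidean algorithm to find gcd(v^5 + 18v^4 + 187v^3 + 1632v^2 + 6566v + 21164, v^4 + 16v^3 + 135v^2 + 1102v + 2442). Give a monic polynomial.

v^3 + 13v^2 + 96v + 814

Apply the Euclidean algorithm:
  v^5 + 18v^4 + 187v^3 + 1632v^2 + 6566v + 21164 = (v + 2)(v^4 + 16v^3 + 135v^2 + 1102v + 2442) + (20v^3 + 260v^2 + 1920v + 16280)
  v^4 + 16v^3 + 135v^2 + 1102v + 2442 = ((1/20)v + 3/20)(20v^3 + 260v^2 + 1920v + 16280) + (0)
Last nonzero remainder: 20v^3 + 260v^2 + 1920v + 16280. Dividing through by 20 gives the monic gcd v^3 + 13v^2 + 96v + 814.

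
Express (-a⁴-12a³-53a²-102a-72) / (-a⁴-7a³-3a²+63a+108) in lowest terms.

(a+2)/(a-3)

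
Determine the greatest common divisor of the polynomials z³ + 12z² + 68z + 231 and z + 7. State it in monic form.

Euclidean algorithm in ℚ[z]:
  z³ + 12z² + 68z + 231 = (z² + 5z + 33)(z + 7) + (0)
The last nonzero remainder z + 7 is already monic.

z + 7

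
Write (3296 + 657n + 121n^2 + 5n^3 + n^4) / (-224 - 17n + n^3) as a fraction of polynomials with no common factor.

Euclidean algorithm in ℚ[n]:
  n^4 + 5n^3 + 121n^2 + 657n + 3296 = (n + 5)(n^3 - 17n - 224) + (138n^2 + 966n + 4416)
  n^3 - 17n - 224 = ((1/138)n - 7/138)(138n^2 + 966n + 4416) + (0)
Last nonzero remainder: 138n^2 + 966n + 4416. Dividing through by 138 gives the monic gcd n^2 + 7n + 32.
Cancel n^2 + 7n + 32 from numerator and denominator to get the reduced form.

(103 - 2n + n^2)/(-7 + n)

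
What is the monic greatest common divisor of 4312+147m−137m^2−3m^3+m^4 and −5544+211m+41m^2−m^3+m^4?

Apply the Euclidean algorithm:
  m^4−3m^3−137m^2+147m+4312 = (m^4−m^3+41m^2+211m−5544) + (−2m^3−178m^2−64m+9856)
  m^4−m^3+41m^2+211m−5544 = (−(1/2)m+45)(−2m^3−178m^2−64m+9856) + (8019m^2+8019m−449064)
  −2m^3−178m^2−64m+9856 = (−(2/8019)m−16/729)(8019m^2+8019m−449064) + (0)
Last nonzero remainder: 8019m^2+8019m−449064. Dividing through by 8019 gives the monic gcd m^2+m−56.

−56+m+m^2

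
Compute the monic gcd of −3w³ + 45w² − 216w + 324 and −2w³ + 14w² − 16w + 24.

w − 6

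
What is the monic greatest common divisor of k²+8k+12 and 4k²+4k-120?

By polynomial division,
  k²+8k+12 = (1/4)(4k²+4k-120) + (7k+42)
  4k²+4k-120 = ((4/7)k-20/7)(7k+42) + (0)
Last nonzero remainder: 7k+42. Dividing through by 7 gives the monic gcd k+6.

k+6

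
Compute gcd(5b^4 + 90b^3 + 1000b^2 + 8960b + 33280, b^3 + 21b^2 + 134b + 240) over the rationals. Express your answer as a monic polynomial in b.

b + 8

Euclidean algorithm in ℚ[b]:
  5b^4 + 90b^3 + 1000b^2 + 8960b + 33280 = (5b − 15)(b^3 + 21b^2 + 134b + 240) + (645b^2 + 9770b + 36880)
  b^3 + 21b^2 + 134b + 240 = ((1/645)b + 151/16641)(645b^2 + 9770b + 36880) + (−(196880/16641)b − 1575040/16641)
  645b^2 + 9770b + 36880 = (−(2146689/39376)b − 7671501/19688)(−(196880/16641)b − 1575040/16641) + (0)
Last nonzero remainder: −(196880/16641)b − 1575040/16641. Dividing through by −196880/16641 gives the monic gcd b + 8.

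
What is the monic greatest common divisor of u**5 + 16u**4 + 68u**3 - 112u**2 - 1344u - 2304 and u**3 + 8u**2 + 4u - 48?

Apply the Euclidean algorithm:
  u**5 + 16u**4 + 68u**3 - 112u**2 - 1344u - 2304 = (u**2 + 8u)(u**3 + 8u**2 + 4u - 48) + (-96u**2 - 960u - 2304)
  u**3 + 8u**2 + 4u - 48 = (-(1/96)u + 1/48)(-96u**2 - 960u - 2304) + (0)
Last nonzero remainder: -96u**2 - 960u - 2304. Dividing through by -96 gives the monic gcd u**2 + 10u + 24.

u**2 + 10u + 24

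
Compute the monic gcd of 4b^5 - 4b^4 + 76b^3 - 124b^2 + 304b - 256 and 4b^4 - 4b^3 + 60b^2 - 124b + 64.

Euclidean algorithm in ℚ[b]:
  4b^5 - 4b^4 + 76b^3 - 124b^2 + 304b - 256 = (b)(4b^4 - 4b^3 + 60b^2 - 124b + 64) + (16b^3 + 240b - 256)
  4b^4 - 4b^3 + 60b^2 - 124b + 64 = ((1/4)b - 1/4)(16b^3 + 240b - 256) + (0)
Last nonzero remainder: 16b^3 + 240b - 256. Dividing through by 16 gives the monic gcd b^3 + 15b - 16.

b^3 + 15b - 16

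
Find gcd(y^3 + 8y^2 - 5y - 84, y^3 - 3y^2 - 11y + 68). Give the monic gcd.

Euclidean algorithm in ℚ[y]:
  y^3 + 8y^2 - 5y - 84 = (y^3 - 3y^2 - 11y + 68) + (11y^2 + 6y - 152)
  y^3 - 3y^2 - 11y + 68 = ((1/11)y - 39/121)(11y^2 + 6y - 152) + ((575/121)y + 2300/121)
  11y^2 + 6y - 152 = ((1331/575)y - 4598/575)((575/121)y + 2300/121) + (0)
Last nonzero remainder: (575/121)y + 2300/121. Dividing through by 575/121 gives the monic gcd y + 4.

y + 4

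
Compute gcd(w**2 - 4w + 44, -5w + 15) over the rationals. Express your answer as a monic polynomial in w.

Apply the Euclidean algorithm:
  w**2 - 4w + 44 = (-(1/5)w + 1/5)(-5w + 15) + (41)
  -5w + 15 = (-(5/41)w + 15/41)(41) + (0)
The last nonzero remainder is the constant 41, so the polynomials are coprime and gcd = 1.

1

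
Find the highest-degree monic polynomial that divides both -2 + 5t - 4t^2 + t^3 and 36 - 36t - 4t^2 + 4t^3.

-1 + t

Repeated division with remainder:
  t^3 - 4t^2 + 5t - 2 = (1/4)(4t^3 - 4t^2 - 36t + 36) + (-3t^2 + 14t - 11)
  4t^3 - 4t^2 - 36t + 36 = (-(4/3)t - 44/9)(-3t^2 + 14t - 11) + ((160/9)t - 160/9)
  -3t^2 + 14t - 11 = (-(27/160)t + 99/160)((160/9)t - 160/9) + (0)
Last nonzero remainder: (160/9)t - 160/9. Dividing through by 160/9 gives the monic gcd t - 1.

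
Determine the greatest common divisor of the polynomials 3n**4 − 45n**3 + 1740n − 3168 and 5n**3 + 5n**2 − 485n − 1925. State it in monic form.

n − 11

Euclidean algorithm in ℚ[n]:
  3n**4 − 45n**3 + 1740n − 3168 = ((3/5)n − 48/5)(5n**3 + 5n**2 − 485n − 1925) + (339n**2 − 1761n − 21648)
  5n**3 + 5n**2 − 485n − 1925 = ((5/339)n + 3500/38307)(339n**2 − 1761n − 21648) + (−(61425/12769)n + 675675/12769)
  339n**2 − 1761n − 21648 = (−(1442897/20475)n − 8376464/20475)(−(61425/12769)n + 675675/12769) + (0)
Last nonzero remainder: −(61425/12769)n + 675675/12769. Dividing through by −61425/12769 gives the monic gcd n − 11.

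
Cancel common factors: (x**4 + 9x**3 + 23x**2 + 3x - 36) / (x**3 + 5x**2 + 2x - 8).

(x**2 + 6x + 9)/(x + 2)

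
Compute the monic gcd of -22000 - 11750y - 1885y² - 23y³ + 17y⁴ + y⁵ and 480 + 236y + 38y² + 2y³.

40 + 13y + y²

Euclidean algorithm in ℚ[y]:
  y⁵ + 17y⁴ - 23y³ - 1885y² - 11750y - 22000 = ((1/2)y² - y - 103/2)(2y³ + 38y² + 236y + 480) + (68y² + 884y + 2720)
  2y³ + 38y² + 236y + 480 = ((1/34)y + 3/17)(68y² + 884y + 2720) + (0)
Last nonzero remainder: 68y² + 884y + 2720. Dividing through by 68 gives the monic gcd y² + 13y + 40.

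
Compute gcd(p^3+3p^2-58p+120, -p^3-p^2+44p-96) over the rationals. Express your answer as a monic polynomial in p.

p^2-7p+12

By polynomial division,
  p^3+3p^2-58p+120 = (-1)(-p^3-p^2+44p-96) + (2p^2-14p+24)
  -p^3-p^2+44p-96 = (-(1/2)p-4)(2p^2-14p+24) + (0)
Last nonzero remainder: 2p^2-14p+24. Dividing through by 2 gives the monic gcd p^2-7p+12.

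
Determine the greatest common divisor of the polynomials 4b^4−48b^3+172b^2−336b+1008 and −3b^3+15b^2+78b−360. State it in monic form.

Euclidean algorithm in ℚ[b]:
  4b^4−48b^3+172b^2−336b+1008 = (−(4/3)b+28/3)(−3b^3+15b^2+78b−360) + (136b^2−1544b+4368)
  −3b^3+15b^2+78b−360 = (−(3/136)b−81/578)(136b^2−1544b+4368) + (−(12144/289)b+72864/289)
  136b^2−1544b+4368 = (−(4913/1518)b+26299/1518)(−(12144/289)b+72864/289) + (0)
Last nonzero remainder: −(12144/289)b+72864/289. Dividing through by −12144/289 gives the monic gcd b−6.

b−6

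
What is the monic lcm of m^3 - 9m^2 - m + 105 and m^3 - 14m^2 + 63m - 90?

Apply the Euclidean algorithm:
  m^3 - 9m^2 - m + 105 = (m^3 - 14m^2 + 63m - 90) + (5m^2 - 64m + 195)
  m^3 - 14m^2 + 63m - 90 = ((1/5)m - 6/25)(5m^2 - 64m + 195) + ((216/25)m - 216/5)
  5m^2 - 64m + 195 = ((125/216)m - 325/72)((216/25)m - 216/5) + (0)
Last nonzero remainder: (216/25)m - 216/5. Dividing through by 216/25 gives the monic gcd m - 5.
Then lcm(f, g) = f·g / gcd(f, g); expanding and making the result monic gives the answer.

m^5 - 18m^4 + 98m^3 - 48m^2 - 963m + 1890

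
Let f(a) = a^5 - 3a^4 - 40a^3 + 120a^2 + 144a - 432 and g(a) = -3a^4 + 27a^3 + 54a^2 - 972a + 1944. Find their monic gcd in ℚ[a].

a^3 - 3a^2 - 36a + 108

Apply the Euclidean algorithm:
  a^5 - 3a^4 - 40a^3 + 120a^2 + 144a - 432 = (-(1/3)a - 2)(-3a^4 + 27a^3 + 54a^2 - 972a + 1944) + (32a^3 - 96a^2 - 1152a + 3456)
  -3a^4 + 27a^3 + 54a^2 - 972a + 1944 = (-(3/32)a + 9/16)(32a^3 - 96a^2 - 1152a + 3456) + (0)
Last nonzero remainder: 32a^3 - 96a^2 - 1152a + 3456. Dividing through by 32 gives the monic gcd a^3 - 3a^2 - 36a + 108.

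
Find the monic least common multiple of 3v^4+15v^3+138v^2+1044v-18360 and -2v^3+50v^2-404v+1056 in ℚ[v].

v^6-14v^5+39v^4-86v^3-8684v^2+146904v-538560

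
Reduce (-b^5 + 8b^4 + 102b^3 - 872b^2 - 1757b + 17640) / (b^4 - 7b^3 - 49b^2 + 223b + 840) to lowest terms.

Repeated division with remainder:
  -b^5 + 8b^4 + 102b^3 - 872b^2 - 1757b + 17640 = (-b + 1)(b^4 - 7b^3 - 49b^2 + 223b + 840) + (60b^3 - 600b^2 - 1140b + 16800)
  b^4 - 7b^3 - 49b^2 + 223b + 840 = ((1/60)b + 1/20)(60b^3 - 600b^2 - 1140b + 16800) + (0)
Last nonzero remainder: 60b^3 - 600b^2 - 1140b + 16800. Dividing through by 60 gives the monic gcd b^3 - 10b^2 - 19b + 280.
Cancel b^3 - 10b^2 - 19b + 280 from numerator and denominator to get the reduced form.

(-b^2 - 2b + 63)/(b + 3)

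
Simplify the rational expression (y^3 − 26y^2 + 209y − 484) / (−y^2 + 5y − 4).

Repeated division with remainder:
  y^3 − 26y^2 + 209y − 484 = (−y + 21)(−y^2 + 5y − 4) + (100y − 400)
  −y^2 + 5y − 4 = (−(1/100)y + 1/100)(100y − 400) + (0)
Last nonzero remainder: 100y − 400. Dividing through by 100 gives the monic gcd y − 4.
Cancel y − 4 from numerator and denominator to get the reduced form.

(−y^2 + 22y − 121)/(y − 1)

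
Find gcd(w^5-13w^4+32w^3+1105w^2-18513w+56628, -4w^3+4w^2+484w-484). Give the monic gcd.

w^2-121

By polynomial division,
  w^5-13w^4+32w^3+1105w^2-18513w+56628 = (-(1/4)w^2+3w-141/4)(-4w^3+4w^2+484w-484) + (-327w^2+39567)
  -4w^3+4w^2+484w-484 = ((4/327)w-4/327)(-327w^2+39567) + (0)
Last nonzero remainder: -327w^2+39567. Dividing through by -327 gives the monic gcd w^2-121.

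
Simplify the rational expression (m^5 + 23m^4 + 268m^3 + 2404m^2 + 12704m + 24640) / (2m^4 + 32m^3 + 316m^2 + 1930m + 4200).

(m^3 + 12m^2 + 108m + 880)/(2m^2 + 10m + 150)

Apply the Euclidean algorithm:
  m^5 + 23m^4 + 268m^3 + 2404m^2 + 12704m + 24640 = ((1/2)m + 7/2)(2m^4 + 32m^3 + 316m^2 + 1930m + 4200) + (−2m^3 + 333m^2 + 3849m + 9940)
  2m^4 + 32m^3 + 316m^2 + 1930m + 4200 = (−m − 365/2)(−2m^3 + 333m^2 + 3849m + 9940) + ((129875/2)m^2 + (1428625/2)m + 1818250)
  −2m^3 + 333m^2 + 3849m + 9940 = (−(4/129875)m + 142/25975)((129875/2)m^2 + (1428625/2)m + 1818250) + (0)
Last nonzero remainder: (129875/2)m^2 + (1428625/2)m + 1818250. Dividing through by 129875/2 gives the monic gcd m^2 + 11m + 28.
Cancel m^2 + 11m + 28 from numerator and denominator to get the reduced form.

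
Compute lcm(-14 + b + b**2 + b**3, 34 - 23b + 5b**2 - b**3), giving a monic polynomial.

-238 + 59b + 15b**3 - 2b**4 + b**5

By polynomial division,
  b**3 + b**2 + b - 14 = (-1)(-b**3 + 5b**2 - 23b + 34) + (6b**2 - 22b + 20)
  -b**3 + 5b**2 - 23b + 34 = (-(1/6)b + 2/9)(6b**2 - 22b + 20) + (-(133/9)b + 266/9)
  6b**2 - 22b + 20 = (-(54/133)b + 90/133)(-(133/9)b + 266/9) + (0)
Last nonzero remainder: -(133/9)b + 266/9. Dividing through by -133/9 gives the monic gcd b - 2.
Then lcm(f, g) = f·g / gcd(f, g); expanding and making the result monic gives the answer.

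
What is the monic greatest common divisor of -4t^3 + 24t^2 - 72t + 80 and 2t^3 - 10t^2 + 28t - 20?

t^2 - 4t + 10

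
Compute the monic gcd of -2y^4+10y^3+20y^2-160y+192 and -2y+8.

y-4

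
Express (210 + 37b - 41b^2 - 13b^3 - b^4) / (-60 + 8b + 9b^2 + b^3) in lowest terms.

By polynomial division,
  -b^4 - 13b^3 - 41b^2 + 37b + 210 = (-b - 4)(b^3 + 9b^2 + 8b - 60) + (3b^2 + 9b - 30)
  b^3 + 9b^2 + 8b - 60 = ((1/3)b + 2)(3b^2 + 9b - 30) + (0)
Last nonzero remainder: 3b^2 + 9b - 30. Dividing through by 3 gives the monic gcd b^2 + 3b - 10.
Cancel b^2 + 3b - 10 from numerator and denominator to get the reduced form.

(-21 - 10b - b^2)/(6 + b)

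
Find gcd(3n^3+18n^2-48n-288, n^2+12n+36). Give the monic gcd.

Apply the Euclidean algorithm:
  3n^3+18n^2-48n-288 = (3n-18)(n^2+12n+36) + (60n+360)
  n^2+12n+36 = ((1/60)n+1/10)(60n+360) + (0)
Last nonzero remainder: 60n+360. Dividing through by 60 gives the monic gcd n+6.

n+6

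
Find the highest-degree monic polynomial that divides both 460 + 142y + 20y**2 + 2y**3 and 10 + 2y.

Euclidean algorithm in ℚ[y]:
  2y**3 + 20y**2 + 142y + 460 = (y**2 + 5y + 46)(2y + 10) + (0)
Last nonzero remainder: 2y + 10. Dividing through by 2 gives the monic gcd y + 5.

5 + y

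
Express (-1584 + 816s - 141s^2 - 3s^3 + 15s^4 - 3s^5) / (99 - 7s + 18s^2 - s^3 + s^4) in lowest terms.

Euclidean algorithm in ℚ[s]:
  -3s^5 + 15s^4 - 3s^3 - 141s^2 + 816s - 1584 = (-3s + 12)(s^4 - s^3 + 18s^2 - 7s + 99) + (63s^3 - 378s^2 + 1197s - 2772)
  s^4 - s^3 + 18s^2 - 7s + 99 = ((1/63)s + 5/63)(63s^3 - 378s^2 + 1197s - 2772) + (29s^2 - 58s + 319)
  63s^3 - 378s^2 + 1197s - 2772 = ((63/29)s - 252/29)(29s^2 - 58s + 319) + (0)
Last nonzero remainder: 29s^2 - 58s + 319. Dividing through by 29 gives the monic gcd s^2 - 2s + 11.
Cancel s^2 - 2s + 11 from numerator and denominator to get the reduced form.

(-144 + 48s + 9s^2 - 3s^3)/(9 + s + s^2)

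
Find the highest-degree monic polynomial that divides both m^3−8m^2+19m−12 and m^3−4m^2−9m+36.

Euclidean algorithm in ℚ[m]:
  m^3−8m^2+19m−12 = (m^3−4m^2−9m+36) + (−4m^2+28m−48)
  m^3−4m^2−9m+36 = (−(1/4)m−3/4)(−4m^2+28m−48) + (0)
Last nonzero remainder: −4m^2+28m−48. Dividing through by −4 gives the monic gcd m^2−7m+12.

m^2−7m+12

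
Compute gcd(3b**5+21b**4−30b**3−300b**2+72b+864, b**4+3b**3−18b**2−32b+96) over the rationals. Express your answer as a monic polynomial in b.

Apply the Euclidean algorithm:
  3b**5+21b**4−30b**3−300b**2+72b+864 = (3b+12)(b**4+3b**3−18b**2−32b+96) + (−12b**3+12b**2+168b−288)
  b**4+3b**3−18b**2−32b+96 = (−(1/12)b−1/3)(−12b**3+12b**2+168b−288) + (0)
Last nonzero remainder: −12b**3+12b**2+168b−288. Dividing through by −12 gives the monic gcd b**3−b**2−14b+24.

b**3−b**2−14b+24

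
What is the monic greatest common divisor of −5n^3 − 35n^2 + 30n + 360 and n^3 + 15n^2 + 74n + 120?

n^2 + 10n + 24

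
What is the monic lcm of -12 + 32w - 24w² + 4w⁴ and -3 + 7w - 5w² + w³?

Apply the Euclidean algorithm:
  4w⁴ - 24w² + 32w - 12 = (4w + 20)(w³ - 5w² + 7w - 3) + (48w² - 96w + 48)
  w³ - 5w² + 7w - 3 = ((1/48)w - 1/16)(48w² - 96w + 48) + (0)
Last nonzero remainder: 48w² - 96w + 48. Dividing through by 48 gives the monic gcd w² - 2w + 1.
Then lcm(f, g) = f·g / gcd(f, g); expanding and making the result monic gives the answer.

9 - 27w + 26w² - 6w³ - 3w⁴ + w⁵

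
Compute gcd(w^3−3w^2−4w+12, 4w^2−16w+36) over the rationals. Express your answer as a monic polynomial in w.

1

Repeated division with remainder:
  w^3−3w^2−4w+12 = ((1/4)w+1/4)(4w^2−16w+36) + (−9w+3)
  4w^2−16w+36 = (−(4/9)w+44/27)(−9w+3) + (280/9)
  −9w+3 = (−(81/280)w+27/280)(280/9) + (0)
The last nonzero remainder is the constant 280/9, so the polynomials are coprime and gcd = 1.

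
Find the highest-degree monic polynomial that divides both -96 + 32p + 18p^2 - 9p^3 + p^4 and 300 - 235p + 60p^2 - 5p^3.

By polynomial division,
  p^4 - 9p^3 + 18p^2 + 32p - 96 = (-(1/5)p - 3/5)(-5p^3 + 60p^2 - 235p + 300) + (7p^2 - 49p + 84)
  -5p^3 + 60p^2 - 235p + 300 = (-(5/7)p + 25/7)(7p^2 - 49p + 84) + (0)
Last nonzero remainder: 7p^2 - 49p + 84. Dividing through by 7 gives the monic gcd p^2 - 7p + 12.

12 - 7p + p^2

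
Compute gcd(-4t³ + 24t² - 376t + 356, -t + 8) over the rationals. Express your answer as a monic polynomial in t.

By polynomial division,
  -4t³ + 24t² - 376t + 356 = (4t² + 8t + 440)(-t + 8) + (-3164)
  -t + 8 = ((1/3164)t - 2/791)(-3164) + (0)
The last nonzero remainder is the constant -3164, so the polynomials are coprime and gcd = 1.

1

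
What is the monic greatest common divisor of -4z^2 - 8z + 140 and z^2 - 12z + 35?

z - 5

Repeated division with remainder:
  -4z^2 - 8z + 140 = (-4)(z^2 - 12z + 35) + (-56z + 280)
  z^2 - 12z + 35 = (-(1/56)z + 1/8)(-56z + 280) + (0)
Last nonzero remainder: -56z + 280. Dividing through by -56 gives the monic gcd z - 5.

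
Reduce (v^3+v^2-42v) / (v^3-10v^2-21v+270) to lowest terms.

Apply the Euclidean algorithm:
  v^3+v^2-42v = (v^3-10v^2-21v+270) + (11v^2-21v-270)
  v^3-10v^2-21v+270 = ((1/11)v-89/121)(11v^2-21v-270) + (-(1440/121)v+8640/121)
  11v^2-21v-270 = (-(1331/1440)v-121/32)(-(1440/121)v+8640/121) + (0)
Last nonzero remainder: -(1440/121)v+8640/121. Dividing through by -1440/121 gives the monic gcd v-6.
Cancel v-6 from numerator and denominator to get the reduced form.

(v^2+7v)/(v^2-4v-45)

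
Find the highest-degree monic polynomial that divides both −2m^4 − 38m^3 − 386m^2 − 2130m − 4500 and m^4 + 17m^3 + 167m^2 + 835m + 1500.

m^3 + 13m^2 + 115m + 375

Repeated division with remainder:
  −2m^4 − 38m^3 − 386m^2 − 2130m − 4500 = (−2)(m^4 + 17m^3 + 167m^2 + 835m + 1500) + (−4m^3 − 52m^2 − 460m − 1500)
  m^4 + 17m^3 + 167m^2 + 835m + 1500 = (−(1/4)m − 1)(−4m^3 − 52m^2 − 460m − 1500) + (0)
Last nonzero remainder: −4m^3 − 52m^2 − 460m − 1500. Dividing through by −4 gives the monic gcd m^3 + 13m^2 + 115m + 375.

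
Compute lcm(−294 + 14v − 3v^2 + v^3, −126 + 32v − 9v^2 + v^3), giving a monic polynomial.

−5292 + 840v − 376v^2 + 38v^3 − 5v^4 + v^5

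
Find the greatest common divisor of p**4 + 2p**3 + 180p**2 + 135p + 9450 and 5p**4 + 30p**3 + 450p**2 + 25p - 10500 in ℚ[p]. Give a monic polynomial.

By polynomial division,
  p**4 + 2p**3 + 180p**2 + 135p + 9450 = (1/5)(5p**4 + 30p**3 + 450p**2 + 25p - 10500) + (-4p**3 + 90p**2 + 130p + 11550)
  5p**4 + 30p**3 + 450p**2 + 25p - 10500 = (-(5/4)p - 285/8)(-4p**3 + 90p**2 + 130p + 11550) + ((15275/4)p**2 + (76375/4)p + 1603875/4)
  -4p**3 + 90p**2 + 130p + 11550 = (-(16/15275)p + 88/3055)((15275/4)p**2 + (76375/4)p + 1603875/4) + (0)
Last nonzero remainder: (15275/4)p**2 + (76375/4)p + 1603875/4. Dividing through by 15275/4 gives the monic gcd p**2 + 5p + 105.

p**2 + 5p + 105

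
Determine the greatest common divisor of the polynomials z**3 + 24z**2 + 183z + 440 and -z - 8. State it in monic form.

z + 8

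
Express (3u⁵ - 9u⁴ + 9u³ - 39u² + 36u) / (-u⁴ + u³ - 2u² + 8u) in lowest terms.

Apply the Euclidean algorithm:
  3u⁵ - 9u⁴ + 9u³ - 39u² + 36u = (-3u + 6)(-u⁴ + u³ - 2u² + 8u) + (-3u³ - 3u² - 12u)
  -u⁴ + u³ - 2u² + 8u = ((1/3)u - 2/3)(-3u³ - 3u² - 12u) + (0)
Last nonzero remainder: -3u³ - 3u² - 12u. Dividing through by -3 gives the monic gcd u³ + u² + 4u.
Cancel u³ + u² + 4u from numerator and denominator to get the reduced form.

(-3u² + 12u - 9)/(u - 2)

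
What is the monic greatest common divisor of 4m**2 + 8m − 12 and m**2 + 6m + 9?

By polynomial division,
  4m**2 + 8m − 12 = (4)(m**2 + 6m + 9) + (−16m − 48)
  m**2 + 6m + 9 = (−(1/16)m − 3/16)(−16m − 48) + (0)
Last nonzero remainder: −16m − 48. Dividing through by −16 gives the monic gcd m + 3.

m + 3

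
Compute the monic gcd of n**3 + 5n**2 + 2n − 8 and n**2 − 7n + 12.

Euclidean algorithm in ℚ[n]:
  n**3 + 5n**2 + 2n − 8 = (n + 12)(n**2 − 7n + 12) + (74n − 152)
  n**2 − 7n + 12 = ((1/74)n − 183/2738)(74n − 152) + (2520/1369)
  74n − 152 = ((50653/1260)n − 26011/315)(2520/1369) + (0)
The last nonzero remainder is the constant 2520/1369, so the polynomials are coprime and gcd = 1.

1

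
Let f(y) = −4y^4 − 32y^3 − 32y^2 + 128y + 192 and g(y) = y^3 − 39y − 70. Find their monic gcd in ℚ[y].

Apply the Euclidean algorithm:
  −4y^4 − 32y^3 − 32y^2 + 128y + 192 = (−4y − 32)(y^3 − 39y − 70) + (−188y^2 − 1400y − 2048)
  y^3 − 39y − 70 = (−(1/188)y + 175/4418)(−188y^2 − 1400y − 2048) + ((12285/2209)y + 24570/2209)
  −188y^2 − 1400y − 2048 = (−(415292/12285)y − 2262016/12285)((12285/2209)y + 24570/2209) + (0)
Last nonzero remainder: (12285/2209)y + 24570/2209. Dividing through by 12285/2209 gives the monic gcd y + 2.

y + 2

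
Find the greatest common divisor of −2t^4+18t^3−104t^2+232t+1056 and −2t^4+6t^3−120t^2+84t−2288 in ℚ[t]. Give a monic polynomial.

t^2−5t+44

Apply the Euclidean algorithm:
  −2t^4+18t^3−104t^2+232t+1056 = (−2t^4+6t^3−120t^2+84t−2288) + (12t^3+16t^2+148t+3344)
  −2t^4+6t^3−120t^2+84t−2288 = (−(1/6)t+13/18)(12t^3+16t^2+148t+3344) + (−(962/9)t^2+(4810/9)t−42328/9)
  12t^3+16t^2+148t+3344 = (−(54/481)t−342/481)(−(962/9)t^2+(4810/9)t−42328/9) + (0)
Last nonzero remainder: −(962/9)t^2+(4810/9)t−42328/9. Dividing through by −962/9 gives the monic gcd t^2−5t+44.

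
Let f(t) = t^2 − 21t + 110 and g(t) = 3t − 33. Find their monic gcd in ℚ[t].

Apply the Euclidean algorithm:
  t^2 − 21t + 110 = ((1/3)t − 10/3)(3t − 33) + (0)
Last nonzero remainder: 3t − 33. Dividing through by 3 gives the monic gcd t − 11.

t − 11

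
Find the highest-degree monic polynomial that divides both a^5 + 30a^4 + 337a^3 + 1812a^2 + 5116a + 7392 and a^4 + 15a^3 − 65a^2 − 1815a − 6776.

Repeated division with remainder:
  a^5 + 30a^4 + 337a^3 + 1812a^2 + 5116a + 7392 = (a + 15)(a^4 + 15a^3 − 65a^2 − 1815a − 6776) + (177a^3 + 4602a^2 + 39117a + 109032)
  a^4 + 15a^3 − 65a^2 − 1815a − 6776 = ((1/177)a − 11/177)(177a^3 + 4602a^2 + 39117a + 109032) + (0)
Last nonzero remainder: 177a^3 + 4602a^2 + 39117a + 109032. Dividing through by 177 gives the monic gcd a^3 + 26a^2 + 221a + 616.

a^3 + 26a^2 + 221a + 616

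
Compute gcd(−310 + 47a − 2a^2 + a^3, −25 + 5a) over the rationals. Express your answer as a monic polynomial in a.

Repeated division with remainder:
  a^3 − 2a^2 + 47a − 310 = ((1/5)a^2 + (3/5)a + 62/5)(5a − 25) + (0)
Last nonzero remainder: 5a − 25. Dividing through by 5 gives the monic gcd a − 5.

−5 + a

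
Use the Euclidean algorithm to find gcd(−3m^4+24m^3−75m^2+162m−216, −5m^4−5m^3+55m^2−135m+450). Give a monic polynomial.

m^3−4m^2+9m−18

By polynomial division,
  −3m^4+24m^3−75m^2+162m−216 = (3/5)(−5m^4−5m^3+55m^2−135m+450) + (27m^3−108m^2+243m−486)
  −5m^4−5m^3+55m^2−135m+450 = (−(5/27)m−25/27)(27m^3−108m^2+243m−486) + (0)
Last nonzero remainder: 27m^3−108m^2+243m−486. Dividing through by 27 gives the monic gcd m^3−4m^2+9m−18.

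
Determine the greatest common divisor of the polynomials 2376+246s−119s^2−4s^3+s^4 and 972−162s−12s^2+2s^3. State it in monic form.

−54+3s+s^2

Euclidean algorithm in ℚ[s]:
  s^4−4s^3−119s^2+246s+2376 = ((1/2)s+1)(2s^3−12s^2−162s+972) + (−26s^2−78s+1404)
  2s^3−12s^2−162s+972 = (−(1/13)s+9/13)(−26s^2−78s+1404) + (0)
Last nonzero remainder: −26s^2−78s+1404. Dividing through by −26 gives the monic gcd s^2+3s−54.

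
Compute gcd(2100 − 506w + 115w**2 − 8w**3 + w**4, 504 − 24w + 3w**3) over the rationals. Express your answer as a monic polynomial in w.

28 − 6w + w**2

Repeated division with remainder:
  w**4 − 8w**3 + 115w**2 − 506w + 2100 = ((1/3)w − 8/3)(3w**3 − 24w + 504) + (123w**2 − 738w + 3444)
  3w**3 − 24w + 504 = ((1/41)w + 6/41)(123w**2 − 738w + 3444) + (0)
Last nonzero remainder: 123w**2 − 738w + 3444. Dividing through by 123 gives the monic gcd w**2 − 6w + 28.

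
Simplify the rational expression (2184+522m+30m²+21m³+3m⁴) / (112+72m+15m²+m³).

(78-12m+3m²)/(4+m)

By polynomial division,
  3m⁴+21m³+30m²+522m+2184 = (3m-24)(m³+15m²+72m+112) + (174m²+1914m+4872)
  m³+15m²+72m+112 = ((1/174)m+2/87)(174m²+1914m+4872) + (0)
Last nonzero remainder: 174m²+1914m+4872. Dividing through by 174 gives the monic gcd m²+11m+28.
Cancel m²+11m+28 from numerator and denominator to get the reduced form.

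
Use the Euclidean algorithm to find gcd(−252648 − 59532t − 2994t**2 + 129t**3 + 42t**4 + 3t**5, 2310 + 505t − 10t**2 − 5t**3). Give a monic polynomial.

−66 − 5t + t**2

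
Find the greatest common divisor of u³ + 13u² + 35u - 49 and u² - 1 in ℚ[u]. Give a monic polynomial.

Repeated division with remainder:
  u³ + 13u² + 35u - 49 = (u + 13)(u² - 1) + (36u - 36)
  u² - 1 = ((1/36)u + 1/36)(36u - 36) + (0)
Last nonzero remainder: 36u - 36. Dividing through by 36 gives the monic gcd u - 1.

u - 1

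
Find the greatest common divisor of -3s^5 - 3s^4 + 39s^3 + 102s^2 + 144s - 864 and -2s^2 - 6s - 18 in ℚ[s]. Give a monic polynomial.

s^2 + 3s + 9

By polynomial division,
  -3s^5 - 3s^4 + 39s^3 + 102s^2 + 144s - 864 = ((3/2)s^3 - 3s^2 - 24s + 48)(-2s^2 - 6s - 18) + (0)
Last nonzero remainder: -2s^2 - 6s - 18. Dividing through by -2 gives the monic gcd s^2 + 3s + 9.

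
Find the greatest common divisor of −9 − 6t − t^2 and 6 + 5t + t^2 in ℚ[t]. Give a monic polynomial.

By polynomial division,
  −t^2 − 6t − 9 = (−1)(t^2 + 5t + 6) + (−t − 3)
  t^2 + 5t + 6 = (−t − 2)(−t − 3) + (0)
Last nonzero remainder: −t − 3. Dividing through by −1 gives the monic gcd t + 3.

3 + t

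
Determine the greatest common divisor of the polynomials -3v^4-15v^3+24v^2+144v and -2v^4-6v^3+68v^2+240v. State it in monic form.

Euclidean algorithm in ℚ[v]:
  -3v^4-15v^3+24v^2+144v = (3/2)(-2v^4-6v^3+68v^2+240v) + (-6v^3-78v^2-216v)
  -2v^4-6v^3+68v^2+240v = ((1/3)v-10/3)(-6v^3-78v^2-216v) + (-120v^2-480v)
  -6v^3-78v^2-216v = ((1/20)v+9/20)(-120v^2-480v) + (0)
Last nonzero remainder: -120v^2-480v. Dividing through by -120 gives the monic gcd v^2+4v.

v^2+4v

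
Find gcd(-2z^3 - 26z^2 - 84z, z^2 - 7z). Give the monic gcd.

z

Repeated division with remainder:
  -2z^3 - 26z^2 - 84z = (-2z - 40)(z^2 - 7z) + (-364z)
  z^2 - 7z = (-(1/364)z + 1/52)(-364z) + (0)
Last nonzero remainder: -364z. Dividing through by -364 gives the monic gcd z.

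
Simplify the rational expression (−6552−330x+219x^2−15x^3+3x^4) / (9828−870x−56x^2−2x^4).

Repeated division with remainder:
  3x^4−15x^3+219x^2−330x−6552 = (−3/2)(−2x^4−56x^2−870x+9828) + (−15x^3+135x^2−1635x+8190)
  −2x^4−56x^2−870x+9828 = ((2/15)x+6/5)(−15x^3+135x^2−1635x+8190) + (0)
Last nonzero remainder: −15x^3+135x^2−1635x+8190. Dividing through by −15 gives the monic gcd x^3−9x^2+109x−546.
Cancel x^3−9x^2+109x−546 from numerator and denominator to get the reduced form.

(−12−3x)/(18+2x)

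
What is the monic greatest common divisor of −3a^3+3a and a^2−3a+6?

Repeated division with remainder:
  −3a^3+3a = (−3a−9)(a^2−3a+6) + (−6a+54)
  a^2−3a+6 = (−(1/6)a−1)(−6a+54) + (60)
  −6a+54 = (−(1/10)a+9/10)(60) + (0)
The last nonzero remainder is the constant 60, so the polynomials are coprime and gcd = 1.

1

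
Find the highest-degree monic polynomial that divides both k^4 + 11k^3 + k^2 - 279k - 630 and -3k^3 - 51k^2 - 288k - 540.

k + 6

By polynomial division,
  k^4 + 11k^3 + k^2 - 279k - 630 = (-(1/3)k + 2)(-3k^3 - 51k^2 - 288k - 540) + (7k^2 + 117k + 450)
  -3k^3 - 51k^2 - 288k - 540 = (-(3/7)k - 6/49)(7k^2 + 117k + 450) + (-(3960/49)k - 23760/49)
  7k^2 + 117k + 450 = (-(343/3960)k - 245/264)(-(3960/49)k - 23760/49) + (0)
Last nonzero remainder: -(3960/49)k - 23760/49. Dividing through by -3960/49 gives the monic gcd k + 6.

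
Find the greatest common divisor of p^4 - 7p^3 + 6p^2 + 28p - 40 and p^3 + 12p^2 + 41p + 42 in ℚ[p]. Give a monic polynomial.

Apply the Euclidean algorithm:
  p^4 - 7p^3 + 6p^2 + 28p - 40 = (p - 19)(p^3 + 12p^2 + 41p + 42) + (193p^2 + 765p + 758)
  p^3 + 12p^2 + 41p + 42 = ((1/193)p + 1551/37249)(193p^2 + 765p + 758) + ((194400/37249)p + 388800/37249)
  193p^2 + 765p + 758 = ((7189057/194400)p + 14117371/194400)((194400/37249)p + 388800/37249) + (0)
Last nonzero remainder: (194400/37249)p + 388800/37249. Dividing through by 194400/37249 gives the monic gcd p + 2.

p + 2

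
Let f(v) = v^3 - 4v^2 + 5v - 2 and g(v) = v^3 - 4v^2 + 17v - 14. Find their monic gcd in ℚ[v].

v - 1

By polynomial division,
  v^3 - 4v^2 + 5v - 2 = (v^3 - 4v^2 + 17v - 14) + (-12v + 12)
  v^3 - 4v^2 + 17v - 14 = (-(1/12)v^2 + (1/4)v - 7/6)(-12v + 12) + (0)
Last nonzero remainder: -12v + 12. Dividing through by -12 gives the monic gcd v - 1.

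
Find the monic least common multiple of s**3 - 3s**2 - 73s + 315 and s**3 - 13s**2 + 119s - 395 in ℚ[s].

Apply the Euclidean algorithm:
  s**3 - 3s**2 - 73s + 315 = (s**3 - 13s**2 + 119s - 395) + (10s**2 - 192s + 710)
  s**3 - 13s**2 + 119s - 395 = ((1/10)s + 31/50)(10s**2 - 192s + 710) + ((4176/25)s - 4176/5)
  10s**2 - 192s + 710 = ((125/2088)s - 1775/2088)((4176/25)s - 4176/5) + (0)
Last nonzero remainder: (4176/25)s - 4176/5. Dividing through by 4176/25 gives the monic gcd s - 5.
Then lcm(f, g) = f·g / gcd(f, g); expanding and making the result monic gives the answer.

s**5 - 11s**4 + 30s**3 + 662s**2 - 8287s + 24885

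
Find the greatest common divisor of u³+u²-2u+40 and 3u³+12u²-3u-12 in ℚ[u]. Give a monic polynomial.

By polynomial division,
  u³+u²-2u+40 = (1/3)(3u³+12u²-3u-12) + (-3u²-u+44)
  3u³+12u²-3u-12 = (-u-11/3)(-3u²-u+44) + ((112/3)u+448/3)
  -3u²-u+44 = (-(9/112)u+33/112)((112/3)u+448/3) + (0)
Last nonzero remainder: (112/3)u+448/3. Dividing through by 112/3 gives the monic gcd u+4.

u+4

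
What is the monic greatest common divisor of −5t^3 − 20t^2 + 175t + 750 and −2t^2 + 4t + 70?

Repeated division with remainder:
  −5t^3 − 20t^2 + 175t + 750 = ((5/2)t + 15)(−2t^2 + 4t + 70) + (−60t − 300)
  −2t^2 + 4t + 70 = ((1/30)t − 7/30)(−60t − 300) + (0)
Last nonzero remainder: −60t − 300. Dividing through by −60 gives the monic gcd t + 5.

t + 5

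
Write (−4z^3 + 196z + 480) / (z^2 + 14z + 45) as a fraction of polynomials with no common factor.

(−4z^2 + 20z + 96)/(z + 9)

Euclidean algorithm in ℚ[z]:
  −4z^3 + 196z + 480 = (−4z + 56)(z^2 + 14z + 45) + (−408z − 2040)
  z^2 + 14z + 45 = (−(1/408)z − 3/136)(−408z − 2040) + (0)
Last nonzero remainder: −408z − 2040. Dividing through by −408 gives the monic gcd z + 5.
Cancel z + 5 from numerator and denominator to get the reduced form.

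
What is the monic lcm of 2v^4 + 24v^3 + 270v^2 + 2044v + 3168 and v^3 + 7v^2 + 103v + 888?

Repeated division with remainder:
  2v^4 + 24v^3 + 270v^2 + 2044v + 3168 = (2v + 10)(v^3 + 7v^2 + 103v + 888) + (-6v^2 - 762v - 5712)
  v^3 + 7v^2 + 103v + 888 = (-(1/6)v + 20)(-6v^2 - 762v - 5712) + (14391v + 115128)
  -6v^2 - 762v - 5712 = (-(2/4797)v - 238/4797)(14391v + 115128) + (0)
Last nonzero remainder: 14391v + 115128. Dividing through by 14391 gives the monic gcd v + 8.
Then lcm(f, g) = f·g / gcd(f, g); expanding and making the result monic gives the answer.

v^6 + 11v^5 + 234v^4 + 2219v^3 + 15547v^2 + 111858v + 175824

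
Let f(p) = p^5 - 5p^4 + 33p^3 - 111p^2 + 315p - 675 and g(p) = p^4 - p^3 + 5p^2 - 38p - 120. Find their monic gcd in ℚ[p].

By polynomial division,
  p^5 - 5p^4 + 33p^3 - 111p^2 + 315p - 675 = (p - 4)(p^4 - p^3 + 5p^2 - 38p - 120) + (24p^3 - 53p^2 + 283p - 1155)
  p^4 - p^3 + 5p^2 - 38p - 120 = ((1/24)p + 29/576)(24p^3 - 53p^2 + 283p - 1155) + (-(2375/576)p^2 - (2375/576)p - 11875/192)
  24p^3 - 53p^2 + 283p - 1155 = (-(13824/2375)p + 44352/2375)(-(2375/576)p^2 - (2375/576)p - 11875/192) + (0)
Last nonzero remainder: -(2375/576)p^2 - (2375/576)p - 11875/192. Dividing through by -2375/576 gives the monic gcd p^2 + p + 15.

p^2 + p + 15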